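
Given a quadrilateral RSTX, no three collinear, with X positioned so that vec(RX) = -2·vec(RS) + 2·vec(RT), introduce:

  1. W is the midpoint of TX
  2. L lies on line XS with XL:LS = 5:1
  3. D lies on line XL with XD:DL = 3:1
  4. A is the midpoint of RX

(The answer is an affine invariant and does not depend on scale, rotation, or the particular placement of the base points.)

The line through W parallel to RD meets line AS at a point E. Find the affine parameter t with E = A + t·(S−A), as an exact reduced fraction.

t = 1/22

Set R = (0, 0), S = (1, 0), T = (0, 1), X = (-2, 2); any affine frame gives the same invariant.
1. W is the midpoint of TX ⇒ W = (-1, 3/2)
2. L lies on line XS with XL:LS = 5:1 ⇒ L = (1/2, 1/3)
3. D lies on line XL with XD:DL = 3:1 ⇒ D = (-1/8, 3/4)
4. A is the midpoint of RX ⇒ A = (-1, 1)
through W parallel to RD: direction (-1/8, 3/4); meets AS at E = (-10/11, 21/22)
E = A + t·(S−A) with t = 1/22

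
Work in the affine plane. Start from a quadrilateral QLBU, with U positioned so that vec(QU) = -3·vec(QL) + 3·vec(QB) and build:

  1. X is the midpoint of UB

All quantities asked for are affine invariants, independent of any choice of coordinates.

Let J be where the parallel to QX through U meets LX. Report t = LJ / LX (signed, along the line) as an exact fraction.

t = 7/4

Assign Q = (0, 0), L = (1, 0), B = (0, 1), U = (-3, 3) — the answer is frame-independent, so this choice is without loss of generality.
1. X is the midpoint of UB ⇒ X = (-3/2, 2)
through U parallel to QX: direction (-3/2, 2); meets LX at J = (-27/8, 7/2)
J = L + t·(X−L) with t = 7/4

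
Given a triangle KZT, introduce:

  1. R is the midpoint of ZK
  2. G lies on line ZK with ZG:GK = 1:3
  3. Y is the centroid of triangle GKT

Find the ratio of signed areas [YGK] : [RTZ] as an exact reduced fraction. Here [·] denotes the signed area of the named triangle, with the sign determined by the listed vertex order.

[YGK]:[RTZ] = 1/2

Assign K = (0, 0), Z = (1, 0), T = (0, 1) — the answer is frame-independent, so this choice is without loss of generality.
1. R is the midpoint of ZK ⇒ R = (1/2, 0)
2. G lies on line ZK with ZG:GK = 1:3 ⇒ G = (3/4, 0)
3. Y is the centroid of triangle GKT ⇒ Y = (1/4, 1/3)
2·[YGK] = -1/4, 2·[RTZ] = -1/2
[YGK]:[RTZ] = -1/4:-1/2 = 1/2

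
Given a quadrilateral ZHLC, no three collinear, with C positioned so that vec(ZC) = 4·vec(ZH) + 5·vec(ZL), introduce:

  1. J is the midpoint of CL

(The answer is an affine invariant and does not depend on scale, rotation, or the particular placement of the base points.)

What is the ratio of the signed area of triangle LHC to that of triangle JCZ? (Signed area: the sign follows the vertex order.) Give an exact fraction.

[LHC]:[JCZ] = -4

Assign Z = (0, 0), H = (1, 0), L = (0, 1), C = (4, 5) — the answer is frame-independent, so this choice is without loss of generality.
1. J is the midpoint of CL ⇒ J = (2, 3)
2·[LHC] = 8, 2·[JCZ] = -2
[LHC]:[JCZ] = 8:-2 = -4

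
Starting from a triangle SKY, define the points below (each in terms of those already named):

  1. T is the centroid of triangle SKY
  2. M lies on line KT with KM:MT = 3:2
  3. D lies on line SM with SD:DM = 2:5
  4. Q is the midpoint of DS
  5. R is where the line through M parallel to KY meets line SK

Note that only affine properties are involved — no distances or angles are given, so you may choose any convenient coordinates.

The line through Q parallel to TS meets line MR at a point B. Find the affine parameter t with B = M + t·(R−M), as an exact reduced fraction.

Choose coordinates S = (0, 0), K = (1, 0), Y = (0, 1).
1. T is the centroid of triangle SKY ⇒ T = (1/3, 1/3)
2. M lies on line KT with KM:MT = 3:2 ⇒ M = (3/5, 1/5)
3. D lies on line SM with SD:DM = 2:5 ⇒ D = (6/35, 2/35)
4. Q is the midpoint of DS ⇒ Q = (3/35, 1/35)
5. R is where the line through M parallel to KY meets line SK ⇒ R = (4/5, 0)
through Q parallel to TS: direction (-1/3, -1/3); meets MR at B = (3/7, 13/35)
B = M + t·(R−M) with t = -6/7

t = -6/7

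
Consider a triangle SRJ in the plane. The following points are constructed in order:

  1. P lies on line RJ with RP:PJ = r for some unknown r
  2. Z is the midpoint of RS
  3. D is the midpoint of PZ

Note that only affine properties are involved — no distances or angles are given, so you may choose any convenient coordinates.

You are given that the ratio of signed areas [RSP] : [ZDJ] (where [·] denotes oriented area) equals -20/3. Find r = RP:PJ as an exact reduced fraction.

Assign S = (0, 0), R = (1, 0), J = (0, 1) — the answer is frame-independent, so this choice is without loss of generality.
1. With RP:PJ = r, write λ = r/(r+1) so P = R + λ·(J−R); P is affine-linear in λ
2. Z is the midpoint of RS ⇒ Z = (1/2, 0)
3. D is the midpoint of PZ ⇒ D is an affine combination of earlier points and hence also affine-linear in λ
Every point depending on P is an affine combination of P and λ-independent points, so each such coordinate is linear in λ; the λ² term in each signed area is a multiple of (J−R)×(J−R) = 0, so 2·[RSP] and 2·[ZDJ] are each linear in λ. Evaluating at λ=0 and λ=1:
  2·[RSP] = −λ,   2·[ZDJ] = -1/4·λ + 1/4
So [RSP]:[ZDJ] = (−λ) / (-1/4·λ + 1/4). Setting this equal to -20/3:
  −λ = -20/3·(-1/4·λ + 1/4)  ⇒  λ = 5/8
Then r = λ/(1−λ) = (5/8)/(3/8) = 5/3. Check: with r = 5/3, P = (3/8, 5/8) and [RSP]:[ZDJ] = -20/3 as required.

r = 5/3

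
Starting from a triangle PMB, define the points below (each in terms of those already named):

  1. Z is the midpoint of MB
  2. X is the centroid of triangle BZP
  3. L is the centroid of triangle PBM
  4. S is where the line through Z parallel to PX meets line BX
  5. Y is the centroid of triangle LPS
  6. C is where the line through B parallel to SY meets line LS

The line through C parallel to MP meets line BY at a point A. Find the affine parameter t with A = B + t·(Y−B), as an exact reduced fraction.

Set P = (0, 0), M = (1, 0), B = (0, 1); any affine frame gives the same invariant.
1. Z is the midpoint of MB ⇒ Z = (1/2, 1/2)
2. X is the centroid of triangle BZP ⇒ X = (1/6, 1/2)
3. L is the centroid of triangle PBM ⇒ L = (1/3, 1/3)
4. S is where the line through Z parallel to PX meets line BX ⇒ S = (1/3, 0)
5. Y is the centroid of triangle LPS ⇒ Y = (2/9, 1/9)
6. C is where the line through B parallel to SY meets line LS ⇒ C = (1/3, 2/3)
through C parallel to MP: direction (-1, 0); meets BY at A = (1/12, 2/3)
A = B + t·(Y−B) with t = 3/8

t = 3/8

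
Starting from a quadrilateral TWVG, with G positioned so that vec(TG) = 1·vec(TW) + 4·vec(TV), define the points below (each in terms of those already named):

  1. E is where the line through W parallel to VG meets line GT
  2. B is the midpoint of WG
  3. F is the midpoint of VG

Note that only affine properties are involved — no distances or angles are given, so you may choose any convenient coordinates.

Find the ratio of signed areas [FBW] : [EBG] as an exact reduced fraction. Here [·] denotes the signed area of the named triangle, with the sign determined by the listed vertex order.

[FBW]:[EBG] = -1/8

Choose coordinates T = (0, 0), W = (1, 0), V = (0, 1), G = (1, 4).
1. E is where the line through W parallel to VG meets line GT ⇒ E = (-3, -12)
2. B is the midpoint of WG ⇒ B = (1, 2)
3. F is the midpoint of VG ⇒ F = (1/2, 5/2)
2·[FBW] = -1, 2·[EBG] = 8
[FBW]:[EBG] = -1:8 = -1/8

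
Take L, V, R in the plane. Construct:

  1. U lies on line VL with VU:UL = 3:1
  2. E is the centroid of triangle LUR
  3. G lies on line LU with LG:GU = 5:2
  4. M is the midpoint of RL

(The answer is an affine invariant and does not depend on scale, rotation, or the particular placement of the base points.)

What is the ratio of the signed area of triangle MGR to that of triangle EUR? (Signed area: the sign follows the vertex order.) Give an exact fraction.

Choose coordinates L = (0, 0), V = (1, 0), R = (0, 1).
1. U lies on line VL with VU:UL = 3:1 ⇒ U = (1/4, 0)
2. E is the centroid of triangle LUR ⇒ E = (1/12, 1/3)
3. G lies on line LU with LG:GU = 5:2 ⇒ G = (5/28, 0)
4. M is the midpoint of RL ⇒ M = (0, 1/2)
2·[MGR] = 5/56, 2·[EUR] = 1/12
[MGR]:[EUR] = 5/56:1/12 = 15/14

[MGR]:[EUR] = 15/14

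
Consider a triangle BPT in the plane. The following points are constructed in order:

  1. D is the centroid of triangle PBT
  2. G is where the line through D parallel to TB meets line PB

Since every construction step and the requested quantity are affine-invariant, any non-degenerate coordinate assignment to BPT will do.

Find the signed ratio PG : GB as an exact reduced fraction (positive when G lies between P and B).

Assign B = (0, 0), P = (1, 0), T = (0, 1) — the answer is frame-independent, so this choice is without loss of generality.
1. D is the centroid of triangle PBT ⇒ D = (1/3, 1/3)
2. G is where the line through D parallel to TB meets line PB ⇒ G = (1/3, 0)
G = P + t·(B−P) with t = 2/3, so PG:GB = t:(1−t) = 2/3:1/3

PG:GB = 2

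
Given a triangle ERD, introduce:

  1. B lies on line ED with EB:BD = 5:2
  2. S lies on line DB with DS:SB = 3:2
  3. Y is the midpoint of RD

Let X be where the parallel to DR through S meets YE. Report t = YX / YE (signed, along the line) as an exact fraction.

t = 6/35

Assign E = (0, 0), R = (1, 0), D = (0, 1) — the answer is frame-independent, so this choice is without loss of generality.
1. B lies on line ED with EB:BD = 5:2 ⇒ B = (0, 5/7)
2. S lies on line DB with DS:SB = 3:2 ⇒ S = (0, 29/35)
3. Y is the midpoint of RD ⇒ Y = (1/2, 1/2)
through S parallel to DR: direction (1, -1); meets YE at X = (29/70, 29/70)
X = Y + t·(E−Y) with t = 6/35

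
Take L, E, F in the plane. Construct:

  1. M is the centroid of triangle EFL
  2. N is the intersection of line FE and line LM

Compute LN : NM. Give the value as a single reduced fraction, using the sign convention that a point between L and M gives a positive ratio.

Work in coordinates with L = (0, 0), E = (1, 0), F = (0, 1).
1. M is the centroid of triangle EFL ⇒ M = (1/3, 1/3)
2. N is the intersection of line FE and line LM ⇒ N = (1/2, 1/2)
N = L + t·(M−L) with t = 3/2, so LN:NM = t:(1−t) = 3/2:-1/2

LN:NM = -3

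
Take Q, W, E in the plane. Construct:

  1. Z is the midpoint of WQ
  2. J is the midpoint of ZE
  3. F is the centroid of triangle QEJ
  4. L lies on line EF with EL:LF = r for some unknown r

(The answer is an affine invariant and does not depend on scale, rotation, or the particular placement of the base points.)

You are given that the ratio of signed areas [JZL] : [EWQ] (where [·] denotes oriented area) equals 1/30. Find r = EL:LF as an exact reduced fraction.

r = 2/3

Set Q = (0, 0), W = (1, 0), E = (0, 1); any affine frame gives the same invariant.
1. Z is the midpoint of WQ ⇒ Z = (1/2, 0)
2. J is the midpoint of ZE ⇒ J = (1/4, 1/2)
3. F is the centroid of triangle QEJ ⇒ F = (1/12, 1/2)
4. With EL:LF = r, write λ = r/(r+1) so L = E + λ·(F−E); L is affine-linear in λ
Every point depending on L is an affine combination of L and λ-independent points, so each such coordinate is linear in λ; the λ² term in each signed area is a multiple of (F−E)×(F−E) = 0, so 2·[JZL] and 2·[EWQ] are each linear in λ. Evaluating at λ=0 and λ=1:
  2·[JZL] = -1/12·λ,   2·[EWQ] = -1
So [JZL]:[EWQ] = (-1/12·λ) / (-1). Setting this equal to 1/30:
  -1/12·λ = 1/30·(-1)  ⇒  λ = 2/5
Then r = λ/(1−λ) = (2/5)/(3/5) = 2/3. Check: with r = 2/3, L = (1/30, 4/5) and [JZL]:[EWQ] = 1/30 as required.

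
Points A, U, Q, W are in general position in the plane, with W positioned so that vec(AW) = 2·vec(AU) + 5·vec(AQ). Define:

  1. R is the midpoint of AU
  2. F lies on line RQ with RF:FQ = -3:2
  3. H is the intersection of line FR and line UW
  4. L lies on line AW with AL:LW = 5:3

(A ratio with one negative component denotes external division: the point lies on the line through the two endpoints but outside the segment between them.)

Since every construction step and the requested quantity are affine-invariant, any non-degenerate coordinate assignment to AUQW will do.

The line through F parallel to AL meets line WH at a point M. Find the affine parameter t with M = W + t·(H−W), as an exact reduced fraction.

t = -77/40

Set A = (0, 0), U = (1, 0), Q = (0, 1), W = (2, 5); any affine frame gives the same invariant.
1. R is the midpoint of AU ⇒ R = (1/2, 0)
2. F lies on line RQ with RF:FQ = -3:2 ⇒ F = (-1, 3)
3. H is the intersection of line FR and line UW ⇒ H = (6/7, -5/7)
4. L lies on line AW with AL:LW = 5:3 ⇒ L = (5/4, 25/8)
through F parallel to AL: direction (5/4, 25/8); meets WH at M = (21/5, 16)
M = W + t·(H−W) with t = -77/40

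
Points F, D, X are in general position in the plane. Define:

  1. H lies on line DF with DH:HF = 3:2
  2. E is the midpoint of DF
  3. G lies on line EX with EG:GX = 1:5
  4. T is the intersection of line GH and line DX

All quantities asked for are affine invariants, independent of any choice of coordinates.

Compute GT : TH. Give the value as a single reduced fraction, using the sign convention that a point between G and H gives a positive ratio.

Choose coordinates F = (0, 0), D = (1, 0), X = (0, 1).
1. H lies on line DF with DH:HF = 3:2 ⇒ H = (2/5, 0)
2. E is the midpoint of DF ⇒ E = (1/2, 0)
3. G lies on line EX with EG:GX = 1:5 ⇒ G = (5/12, 1/6)
4. T is the intersection of line GH and line DX ⇒ T = (5/11, 6/11)
T = G + t·(H−G) with t = -25/11, so GT:TH = t:(1−t) = -25/11:36/11

GT:TH = -25/36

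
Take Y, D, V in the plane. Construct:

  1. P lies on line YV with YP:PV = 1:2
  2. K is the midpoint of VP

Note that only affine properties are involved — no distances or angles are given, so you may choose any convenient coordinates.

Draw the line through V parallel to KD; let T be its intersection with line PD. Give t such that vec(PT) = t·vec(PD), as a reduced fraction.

t = 2

Set Y = (0, 0), D = (1, 0), V = (0, 1); any affine frame gives the same invariant.
1. P lies on line YV with YP:PV = 1:2 ⇒ P = (0, 1/3)
2. K is the midpoint of VP ⇒ K = (0, 2/3)
through V parallel to KD: direction (1, -2/3); meets PD at T = (2, -1/3)
T = P + t·(D−P) with t = 2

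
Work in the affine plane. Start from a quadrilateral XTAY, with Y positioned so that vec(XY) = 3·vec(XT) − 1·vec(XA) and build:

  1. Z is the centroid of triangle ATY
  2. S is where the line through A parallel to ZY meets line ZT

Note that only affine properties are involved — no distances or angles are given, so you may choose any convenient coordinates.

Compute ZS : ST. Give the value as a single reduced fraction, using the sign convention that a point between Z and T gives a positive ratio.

Work in coordinates with X = (0, 0), T = (1, 0), A = (0, 1), Y = (3, -1).
1. Z is the centroid of triangle ATY ⇒ Z = (4/3, 0)
2. S is where the line through A parallel to ZY meets line ZT ⇒ S = (5/3, 0)
S = Z + t·(T−Z) with t = -1, so ZS:ST = t:(1−t) = -1:2

ZS:ST = -1/2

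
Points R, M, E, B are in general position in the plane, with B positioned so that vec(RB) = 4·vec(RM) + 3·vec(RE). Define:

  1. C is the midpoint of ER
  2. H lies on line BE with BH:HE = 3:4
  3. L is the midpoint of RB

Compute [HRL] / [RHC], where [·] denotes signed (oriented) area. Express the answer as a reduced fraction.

[HRL]:[RHC] = 3/4

Assign R = (0, 0), M = (1, 0), E = (0, 1), B = (4, 3) — the answer is frame-independent, so this choice is without loss of generality.
1. C is the midpoint of ER ⇒ C = (0, 1/2)
2. H lies on line BE with BH:HE = 3:4 ⇒ H = (16/7, 15/7)
3. L is the midpoint of RB ⇒ L = (2, 3/2)
2·[HRL] = 6/7, 2·[RHC] = 8/7
[HRL]:[RHC] = 6/7:8/7 = 3/4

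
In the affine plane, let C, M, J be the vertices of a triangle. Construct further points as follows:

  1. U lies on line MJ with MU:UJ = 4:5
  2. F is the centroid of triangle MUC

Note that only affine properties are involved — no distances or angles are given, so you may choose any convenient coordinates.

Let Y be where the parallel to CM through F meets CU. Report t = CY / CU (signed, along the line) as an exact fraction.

t = 1/3

Choose coordinates C = (0, 0), M = (1, 0), J = (0, 1).
1. U lies on line MJ with MU:UJ = 4:5 ⇒ U = (5/9, 4/9)
2. F is the centroid of triangle MUC ⇒ F = (14/27, 4/27)
through F parallel to CM: direction (1, 0); meets CU at Y = (5/27, 4/27)
Y = C + t·(U−C) with t = 1/3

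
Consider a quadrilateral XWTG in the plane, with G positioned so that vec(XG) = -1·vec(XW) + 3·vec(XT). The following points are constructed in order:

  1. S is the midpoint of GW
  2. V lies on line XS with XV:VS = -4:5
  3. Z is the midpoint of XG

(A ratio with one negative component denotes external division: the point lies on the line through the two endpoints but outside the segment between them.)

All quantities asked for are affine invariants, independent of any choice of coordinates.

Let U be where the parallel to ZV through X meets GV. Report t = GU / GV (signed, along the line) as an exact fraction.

t = 2

Assign X = (0, 0), W = (1, 0), T = (0, 1), G = (-1, 3) — the answer is frame-independent, so this choice is without loss of generality.
1. S is the midpoint of GW ⇒ S = (0, 3/2)
2. V lies on line XS with XV:VS = -4:5 ⇒ V = (0, -6)
3. Z is the midpoint of XG ⇒ Z = (-1/2, 3/2)
through X parallel to ZV: direction (1/2, -15/2); meets GV at U = (1, -15)
U = G + t·(V−G) with t = 2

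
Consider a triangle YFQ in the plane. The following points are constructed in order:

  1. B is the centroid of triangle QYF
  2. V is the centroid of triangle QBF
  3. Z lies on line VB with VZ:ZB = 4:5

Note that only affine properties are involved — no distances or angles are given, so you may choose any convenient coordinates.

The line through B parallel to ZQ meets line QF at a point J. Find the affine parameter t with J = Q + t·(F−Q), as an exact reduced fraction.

Set Y = (0, 0), F = (1, 0), Q = (0, 1); any affine frame gives the same invariant.
1. B is the centroid of triangle QYF ⇒ B = (1/3, 1/3)
2. V is the centroid of triangle QBF ⇒ V = (4/9, 4/9)
3. Z lies on line VB with VZ:ZB = 4:5 ⇒ Z = (32/81, 32/81)
through B parallel to ZQ: direction (-32/81, 49/81); meets QF at J = (-5/17, 22/17)
J = Q + t·(F−Q) with t = -5/17

t = -5/17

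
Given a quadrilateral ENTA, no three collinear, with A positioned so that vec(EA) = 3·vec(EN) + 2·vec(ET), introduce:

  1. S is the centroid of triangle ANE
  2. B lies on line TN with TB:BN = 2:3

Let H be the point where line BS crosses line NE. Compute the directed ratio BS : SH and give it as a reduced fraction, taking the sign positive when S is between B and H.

BS:SH = -1/10

Choose coordinates E = (0, 0), N = (1, 0), T = (0, 1), A = (3, 2).
1. S is the centroid of triangle ANE ⇒ S = (4/3, 2/3)
2. B lies on line TN with TB:BN = 2:3 ⇒ B = (2/5, 3/5)
line BS meets NE at H = (-8, 0)
S = B + t·(H−B) with t = -1/9, so BS:SH = -1/9:10/9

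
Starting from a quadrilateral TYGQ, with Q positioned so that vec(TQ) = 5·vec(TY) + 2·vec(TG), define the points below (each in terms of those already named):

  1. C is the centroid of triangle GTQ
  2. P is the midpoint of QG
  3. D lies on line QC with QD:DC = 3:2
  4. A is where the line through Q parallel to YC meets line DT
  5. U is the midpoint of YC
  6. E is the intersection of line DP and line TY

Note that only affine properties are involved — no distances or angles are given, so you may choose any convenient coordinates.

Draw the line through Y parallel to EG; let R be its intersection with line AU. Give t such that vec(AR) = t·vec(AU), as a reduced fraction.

t = 339/277

Work in coordinates with T = (0, 0), Y = (1, 0), G = (0, 1), Q = (5, 2).
1. C is the centroid of triangle GTQ ⇒ C = (5/3, 1)
2. P is the midpoint of QG ⇒ P = (5/2, 3/2)
3. D lies on line QC with QD:DC = 3:2 ⇒ D = (3, 7/5)
4. A is where the line through Q parallel to YC meets line DT ⇒ A = (165/31, 77/31)
5. U is the midpoint of YC ⇒ U = (4/3, 1/2)
6. E is the intersection of line DP and line TY ⇒ E = (10, 0)
through Y parallel to EG: direction (-10, 1); meets AU at R = (122/277, 31/554)
R = A + t·(U−A) with t = 339/277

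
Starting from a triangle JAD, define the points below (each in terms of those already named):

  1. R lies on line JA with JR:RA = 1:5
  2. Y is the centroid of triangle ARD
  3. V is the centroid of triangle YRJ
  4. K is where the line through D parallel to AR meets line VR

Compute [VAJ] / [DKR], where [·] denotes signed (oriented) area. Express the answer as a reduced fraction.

[VAJ]:[DKR] = 1/3

Work in coordinates with J = (0, 0), A = (1, 0), D = (0, 1).
1. R lies on line JA with JR:RA = 1:5 ⇒ R = (1/6, 0)
2. Y is the centroid of triangle ARD ⇒ Y = (7/18, 1/3)
3. V is the centroid of triangle YRJ ⇒ V = (5/27, 1/9)
4. K is where the line through D parallel to AR meets line VR ⇒ K = (1/3, 1)
2·[VAJ] = -1/9, 2·[DKR] = -1/3
[VAJ]:[DKR] = -1/9:-1/3 = 1/3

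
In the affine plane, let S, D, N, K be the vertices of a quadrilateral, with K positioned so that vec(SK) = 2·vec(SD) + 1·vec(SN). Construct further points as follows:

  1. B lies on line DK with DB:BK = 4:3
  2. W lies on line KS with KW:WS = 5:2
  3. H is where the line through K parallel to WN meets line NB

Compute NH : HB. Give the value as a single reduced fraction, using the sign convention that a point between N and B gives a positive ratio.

NH:HB = -70/27

Assign S = (0, 0), D = (1, 0), N = (0, 1), K = (2, 1) — the answer is frame-independent, so this choice is without loss of generality.
1. B lies on line DK with DB:BK = 4:3 ⇒ B = (11/7, 4/7)
2. W lies on line KS with KW:WS = 5:2 ⇒ W = (4/7, 2/7)
3. H is where the line through K parallel to WN meets line NB ⇒ H = (110/43, 13/43)
H = N + t·(B−N) with t = 70/43, so NH:HB = t:(1−t) = 70/43:-27/43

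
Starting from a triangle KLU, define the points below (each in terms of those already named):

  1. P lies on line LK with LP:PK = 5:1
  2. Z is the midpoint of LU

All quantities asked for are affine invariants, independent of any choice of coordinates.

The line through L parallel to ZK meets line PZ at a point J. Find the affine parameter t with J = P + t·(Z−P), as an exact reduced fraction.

Choose coordinates K = (0, 0), L = (1, 0), U = (0, 1).
1. P lies on line LK with LP:PK = 5:1 ⇒ P = (1/6, 0)
2. Z is the midpoint of LU ⇒ Z = (1/2, 1/2)
through L parallel to ZK: direction (-1/2, -1/2); meets PZ at J = (-3/2, -5/2)
J = P + t·(Z−P) with t = -5

t = -5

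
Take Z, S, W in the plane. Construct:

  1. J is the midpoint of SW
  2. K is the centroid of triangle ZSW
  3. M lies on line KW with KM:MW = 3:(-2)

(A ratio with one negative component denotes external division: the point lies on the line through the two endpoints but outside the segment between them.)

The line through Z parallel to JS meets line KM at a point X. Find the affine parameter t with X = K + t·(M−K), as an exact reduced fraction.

t = -2/3

Set Z = (0, 0), S = (1, 0), W = (0, 1); any affine frame gives the same invariant.
1. J is the midpoint of SW ⇒ J = (1/2, 1/2)
2. K is the centroid of triangle ZSW ⇒ K = (1/3, 1/3)
3. M lies on line KW with KM:MW = 3:(-2) ⇒ M = (-2/3, 7/3)
through Z parallel to JS: direction (1/2, -1/2); meets KM at X = (1, -1)
X = K + t·(M−K) with t = -2/3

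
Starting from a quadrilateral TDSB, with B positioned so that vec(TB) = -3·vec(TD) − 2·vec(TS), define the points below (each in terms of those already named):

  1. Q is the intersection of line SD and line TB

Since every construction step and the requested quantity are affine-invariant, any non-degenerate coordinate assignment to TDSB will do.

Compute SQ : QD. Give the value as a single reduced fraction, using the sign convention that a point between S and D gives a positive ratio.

Choose coordinates T = (0, 0), D = (1, 0), S = (0, 1), B = (-3, -2).
1. Q is the intersection of line SD and line TB ⇒ Q = (3/5, 2/5)
Q = S + t·(D−S) with t = 3/5, so SQ:QD = t:(1−t) = 3/5:2/5

SQ:QD = 3/2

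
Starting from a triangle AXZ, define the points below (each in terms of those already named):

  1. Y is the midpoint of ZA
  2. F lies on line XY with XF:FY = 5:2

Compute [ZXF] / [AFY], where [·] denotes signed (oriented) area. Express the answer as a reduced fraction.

[ZXF]:[AFY] = -5/2

Set A = (0, 0), X = (1, 0), Z = (0, 1); any affine frame gives the same invariant.
1. Y is the midpoint of ZA ⇒ Y = (0, 1/2)
2. F lies on line XY with XF:FY = 5:2 ⇒ F = (2/7, 5/14)
2·[ZXF] = -5/14, 2·[AFY] = 1/7
[ZXF]:[AFY] = -5/14:1/7 = -5/2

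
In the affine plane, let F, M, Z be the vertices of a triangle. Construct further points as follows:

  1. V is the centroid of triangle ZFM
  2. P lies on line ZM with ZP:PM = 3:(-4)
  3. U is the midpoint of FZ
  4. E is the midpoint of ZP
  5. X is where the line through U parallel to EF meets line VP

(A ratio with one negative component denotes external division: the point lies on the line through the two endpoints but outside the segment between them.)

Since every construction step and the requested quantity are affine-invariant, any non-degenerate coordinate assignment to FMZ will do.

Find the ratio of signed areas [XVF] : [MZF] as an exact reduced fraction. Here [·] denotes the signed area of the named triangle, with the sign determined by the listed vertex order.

[XVF]:[MZF] = -49/102

Assign F = (0, 0), M = (1, 0), Z = (0, 1) — the answer is frame-independent, so this choice is without loss of generality.
1. V is the centroid of triangle ZFM ⇒ V = (1/3, 1/3)
2. P lies on line ZM with ZP:PM = 3:(-4) ⇒ P = (-3, 4)
3. U is the midpoint of FZ ⇒ U = (0, 1/2)
4. E is the midpoint of ZP ⇒ E = (-3/2, 5/2)
5. X is where the line through U parallel to EF meets line VP ⇒ X = (-6/17, 37/34)
2·[XVF] = -49/102, 2·[MZF] = 1
[XVF]:[MZF] = -49/102:1 = -49/102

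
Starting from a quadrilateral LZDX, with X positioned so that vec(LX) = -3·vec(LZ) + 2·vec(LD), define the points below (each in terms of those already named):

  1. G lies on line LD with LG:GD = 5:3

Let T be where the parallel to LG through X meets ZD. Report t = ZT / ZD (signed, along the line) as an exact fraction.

Choose coordinates L = (0, 0), Z = (1, 0), D = (0, 1), X = (-3, 2).
1. G lies on line LD with LG:GD = 5:3 ⇒ G = (0, 5/8)
through X parallel to LG: direction (0, 5/8); meets ZD at T = (-3, 4)
T = Z + t·(D−Z) with t = 4

t = 4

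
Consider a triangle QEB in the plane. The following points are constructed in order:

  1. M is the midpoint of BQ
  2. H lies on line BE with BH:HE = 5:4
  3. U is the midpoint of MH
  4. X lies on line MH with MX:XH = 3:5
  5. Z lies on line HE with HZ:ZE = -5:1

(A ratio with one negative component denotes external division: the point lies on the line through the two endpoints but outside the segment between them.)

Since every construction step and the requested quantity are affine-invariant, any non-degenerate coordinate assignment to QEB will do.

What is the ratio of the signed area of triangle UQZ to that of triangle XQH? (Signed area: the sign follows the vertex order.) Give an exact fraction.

Work in coordinates with Q = (0, 0), E = (1, 0), B = (0, 1).
1. M is the midpoint of BQ ⇒ M = (0, 1/2)
2. H lies on line BE with BH:HE = 5:4 ⇒ H = (5/9, 4/9)
3. U is the midpoint of MH ⇒ U = (5/18, 17/36)
4. X lies on line MH with MX:XH = 3:5 ⇒ X = (5/24, 23/48)
5. Z lies on line HE with HZ:ZE = -5:1 ⇒ Z = (10/9, -1/9)
2·[UQZ] = 5/9, 2·[XQH] = 25/144
[UQZ]:[XQH] = 5/9:25/144 = 16/5

[UQZ]:[XQH] = 16/5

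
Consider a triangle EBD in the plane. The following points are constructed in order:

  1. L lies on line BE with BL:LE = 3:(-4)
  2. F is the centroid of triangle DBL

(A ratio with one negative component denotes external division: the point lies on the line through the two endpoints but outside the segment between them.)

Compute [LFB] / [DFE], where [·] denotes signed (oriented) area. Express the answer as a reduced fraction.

[LFB]:[DFE] = -3/5

Assign E = (0, 0), B = (1, 0), D = (0, 1) — the answer is frame-independent, so this choice is without loss of generality.
1. L lies on line BE with BL:LE = 3:(-4) ⇒ L = (4, 0)
2. F is the centroid of triangle DBL ⇒ F = (5/3, 1/3)
2·[LFB] = 1, 2·[DFE] = -5/3
[LFB]:[DFE] = 1:-5/3 = -3/5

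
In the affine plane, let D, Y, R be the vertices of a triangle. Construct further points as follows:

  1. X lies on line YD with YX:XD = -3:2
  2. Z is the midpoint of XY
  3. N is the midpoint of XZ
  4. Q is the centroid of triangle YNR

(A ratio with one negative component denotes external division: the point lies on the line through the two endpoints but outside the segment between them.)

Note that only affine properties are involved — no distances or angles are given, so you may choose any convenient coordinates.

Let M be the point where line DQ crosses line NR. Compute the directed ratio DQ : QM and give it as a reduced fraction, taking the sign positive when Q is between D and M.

Choose coordinates D = (0, 0), Y = (1, 0), R = (0, 1).
1. X lies on line YD with YX:XD = -3:2 ⇒ X = (-2, 0)
2. Z is the midpoint of XY ⇒ Z = (-1/2, 0)
3. N is the midpoint of XZ ⇒ N = (-5/4, 0)
4. Q is the centroid of triangle YNR ⇒ Q = (-1/12, 1/3)
line DQ meets NR at M = (-5/24, 5/6)
Q = D + t·(M−D) with t = 2/5, so DQ:QM = 2/5:3/5

DQ:QM = 2/3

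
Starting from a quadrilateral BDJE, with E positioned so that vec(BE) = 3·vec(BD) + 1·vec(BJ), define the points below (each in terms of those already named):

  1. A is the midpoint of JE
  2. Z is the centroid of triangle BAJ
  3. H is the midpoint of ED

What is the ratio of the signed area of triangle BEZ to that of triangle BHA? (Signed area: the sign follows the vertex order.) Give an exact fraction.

[BEZ]:[BHA] = 6/5

Set B = (0, 0), D = (1, 0), J = (0, 1), E = (3, 1); any affine frame gives the same invariant.
1. A is the midpoint of JE ⇒ A = (3/2, 1)
2. Z is the centroid of triangle BAJ ⇒ Z = (1/2, 2/3)
3. H is the midpoint of ED ⇒ H = (2, 1/2)
2·[BEZ] = 3/2, 2·[BHA] = 5/4
[BEZ]:[BHA] = 3/2:5/4 = 6/5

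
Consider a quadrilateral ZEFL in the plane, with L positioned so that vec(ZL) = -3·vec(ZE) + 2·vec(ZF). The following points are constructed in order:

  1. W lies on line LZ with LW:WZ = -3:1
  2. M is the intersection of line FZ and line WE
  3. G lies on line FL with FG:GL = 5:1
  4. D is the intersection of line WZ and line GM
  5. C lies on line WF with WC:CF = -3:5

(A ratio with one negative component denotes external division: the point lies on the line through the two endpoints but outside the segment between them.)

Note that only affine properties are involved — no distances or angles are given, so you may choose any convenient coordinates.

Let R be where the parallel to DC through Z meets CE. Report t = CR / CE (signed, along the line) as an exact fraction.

Choose coordinates Z = (0, 0), E = (1, 0), F = (0, 1), L = (-3, 2).
1. W lies on line LZ with LW:WZ = -3:1 ⇒ W = (3/2, -1)
2. M is the intersection of line FZ and line WE ⇒ M = (0, 2)
3. G lies on line FL with FG:GL = 5:1 ⇒ G = (-5/2, 11/6)
4. D is the intersection of line WZ and line GM ⇒ D = (-30/11, 20/11)
5. C lies on line WF with WC:CF = -3:5 ⇒ C = (15/4, -4)
through Z parallel to DC: direction (285/44, -64/11); meets CE at R = (285/109, -256/109)
R = C + t·(E−C) with t = 45/109

t = 45/109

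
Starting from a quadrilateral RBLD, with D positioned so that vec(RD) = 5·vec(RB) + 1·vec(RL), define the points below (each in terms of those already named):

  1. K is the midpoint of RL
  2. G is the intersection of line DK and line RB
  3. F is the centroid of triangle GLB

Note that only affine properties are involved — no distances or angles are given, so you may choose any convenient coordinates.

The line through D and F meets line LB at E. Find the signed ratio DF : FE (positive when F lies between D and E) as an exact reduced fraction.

Set R = (0, 0), B = (1, 0), L = (0, 1), D = (5, 1); any affine frame gives the same invariant.
1. K is the midpoint of RL ⇒ K = (0, 1/2)
2. G is the intersection of line DK and line RB ⇒ G = (-5, 0)
3. F is the centroid of triangle GLB ⇒ F = (-4/3, 1/3)
line DF meets LB at E = (10/21, 11/21)
F = D + t·(E−D) with t = 7/5, so DF:FE = 7/5:-2/5

DF:FE = -7/2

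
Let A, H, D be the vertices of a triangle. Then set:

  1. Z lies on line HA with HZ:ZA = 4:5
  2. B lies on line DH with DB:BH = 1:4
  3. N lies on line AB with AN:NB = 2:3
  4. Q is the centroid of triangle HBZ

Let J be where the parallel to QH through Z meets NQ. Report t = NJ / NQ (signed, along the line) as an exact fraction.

t = -1/19

Work in coordinates with A = (0, 0), H = (1, 0), D = (0, 1).
1. Z lies on line HA with HZ:ZA = 4:5 ⇒ Z = (5/9, 0)
2. B lies on line DH with DB:BH = 1:4 ⇒ B = (1/5, 4/5)
3. N lies on line AB with AN:NB = 2:3 ⇒ N = (2/25, 8/25)
4. Q is the centroid of triangle HBZ ⇒ Q = (79/135, 4/15)
through Z parallel to QH: direction (56/135, -4/15); meets NQ at J = (137/2565, 92/285)
J = N + t·(Q−N) with t = -1/19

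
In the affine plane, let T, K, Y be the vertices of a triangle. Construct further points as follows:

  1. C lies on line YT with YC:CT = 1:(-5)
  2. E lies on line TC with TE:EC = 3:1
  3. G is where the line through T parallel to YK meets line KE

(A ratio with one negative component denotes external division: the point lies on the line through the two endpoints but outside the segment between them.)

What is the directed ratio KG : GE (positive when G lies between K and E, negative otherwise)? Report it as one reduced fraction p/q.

KG:GE = -16/15

Assign T = (0, 0), K = (1, 0), Y = (0, 1) — the answer is frame-independent, so this choice is without loss of generality.
1. C lies on line YT with YC:CT = 1:(-5) ⇒ C = (0, 5/4)
2. E lies on line TC with TE:EC = 3:1 ⇒ E = (0, 15/16)
3. G is where the line through T parallel to YK meets line KE ⇒ G = (-15, 15)
G = K + t·(E−K) with t = 16, so KG:GE = t:(1−t) = 16:-15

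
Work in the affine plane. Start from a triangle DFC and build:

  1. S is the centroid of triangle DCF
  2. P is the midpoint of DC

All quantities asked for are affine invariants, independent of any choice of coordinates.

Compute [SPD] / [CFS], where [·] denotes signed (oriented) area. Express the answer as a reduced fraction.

Set D = (0, 0), F = (1, 0), C = (0, 1); any affine frame gives the same invariant.
1. S is the centroid of triangle DCF ⇒ S = (1/3, 1/3)
2. P is the midpoint of DC ⇒ P = (0, 1/2)
2·[SPD] = 1/6, 2·[CFS] = -1/3
[SPD]:[CFS] = 1/6:-1/3 = -1/2

[SPD]:[CFS] = -1/2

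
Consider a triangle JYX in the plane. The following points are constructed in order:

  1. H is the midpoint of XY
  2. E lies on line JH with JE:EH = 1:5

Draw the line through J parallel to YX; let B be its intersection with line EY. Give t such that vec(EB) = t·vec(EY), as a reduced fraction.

Assign J = (0, 0), Y = (1, 0), X = (0, 1) — the answer is frame-independent, so this choice is without loss of generality.
1. H is the midpoint of XY ⇒ H = (1/2, 1/2)
2. E lies on line JH with JE:EH = 1:5 ⇒ E = (1/12, 1/12)
through J parallel to YX: direction (-1, 1); meets EY at B = (-1/10, 1/10)
B = E + t·(Y−E) with t = -1/5

t = -1/5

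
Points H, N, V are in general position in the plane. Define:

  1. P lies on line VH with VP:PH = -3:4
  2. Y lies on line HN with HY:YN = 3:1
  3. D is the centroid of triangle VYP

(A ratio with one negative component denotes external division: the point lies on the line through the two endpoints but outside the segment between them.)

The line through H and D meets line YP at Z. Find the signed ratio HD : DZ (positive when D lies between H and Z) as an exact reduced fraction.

Choose coordinates H = (0, 0), N = (1, 0), V = (0, 1).
1. P lies on line VH with VP:PH = -3:4 ⇒ P = (0, 4)
2. Y lies on line HN with HY:YN = 3:1 ⇒ Y = (3/4, 0)
3. D is the centroid of triangle VYP ⇒ D = (1/4, 5/3)
line HD meets YP at Z = (1/3, 20/9)
D = H + t·(Z−H) with t = 3/4, so HD:DZ = 3/4:1/4

HD:DZ = 3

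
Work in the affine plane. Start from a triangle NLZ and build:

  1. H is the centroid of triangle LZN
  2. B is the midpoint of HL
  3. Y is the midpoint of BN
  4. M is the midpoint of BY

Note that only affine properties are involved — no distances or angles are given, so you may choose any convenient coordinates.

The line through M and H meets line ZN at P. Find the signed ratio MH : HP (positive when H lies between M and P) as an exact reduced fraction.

Set N = (0, 0), L = (1, 0), Z = (0, 1); any affine frame gives the same invariant.
1. H is the centroid of triangle LZN ⇒ H = (1/3, 1/3)
2. B is the midpoint of HL ⇒ B = (2/3, 1/6)
3. Y is the midpoint of BN ⇒ Y = (1/3, 1/12)
4. M is the midpoint of BY ⇒ M = (1/2, 1/8)
line MH meets ZN at P = (0, 3/4)
H = M + t·(P−M) with t = 1/3, so MH:HP = 1/3:2/3

MH:HP = 1/2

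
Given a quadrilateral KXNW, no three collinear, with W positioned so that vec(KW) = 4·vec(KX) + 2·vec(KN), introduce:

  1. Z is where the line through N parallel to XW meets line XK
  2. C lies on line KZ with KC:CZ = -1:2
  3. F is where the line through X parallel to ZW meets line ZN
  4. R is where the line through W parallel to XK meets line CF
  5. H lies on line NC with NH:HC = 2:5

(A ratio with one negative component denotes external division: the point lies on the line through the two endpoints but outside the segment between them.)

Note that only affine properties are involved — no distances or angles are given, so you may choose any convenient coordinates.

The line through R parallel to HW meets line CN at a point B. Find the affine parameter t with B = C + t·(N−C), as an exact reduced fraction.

t = -8/77

Set K = (0, 0), X = (1, 0), N = (0, 1), W = (4, 2); any affine frame gives the same invariant.
1. Z is where the line through N parallel to XW meets line XK ⇒ Z = (-3/2, 0)
2. C lies on line KZ with KC:CZ = -1:2 ⇒ C = (3/2, 0)
3. F is where the line through X parallel to ZW meets line ZN ⇒ F = (-9/2, -2)
4. R is where the line through W parallel to XK meets line CF ⇒ R = (15/2, 2)
5. H lies on line NC with NH:HC = 2:5 ⇒ H = (3/7, 5/7)
through R parallel to HW: direction (25/7, 9/7); meets CN at B = (255/154, -8/77)
B = C + t·(N−C) with t = -8/77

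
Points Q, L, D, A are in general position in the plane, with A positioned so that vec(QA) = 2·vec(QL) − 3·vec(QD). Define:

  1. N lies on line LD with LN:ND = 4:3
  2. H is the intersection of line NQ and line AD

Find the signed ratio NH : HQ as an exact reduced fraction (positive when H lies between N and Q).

NH:HQ = 3/7

Set Q = (0, 0), L = (1, 0), D = (0, 1), A = (2, -3); any affine frame gives the same invariant.
1. N lies on line LD with LN:ND = 4:3 ⇒ N = (3/7, 4/7)
2. H is the intersection of line NQ and line AD ⇒ H = (3/10, 2/5)
H = N + t·(Q−N) with t = 3/10, so NH:HQ = t:(1−t) = 3/10:7/10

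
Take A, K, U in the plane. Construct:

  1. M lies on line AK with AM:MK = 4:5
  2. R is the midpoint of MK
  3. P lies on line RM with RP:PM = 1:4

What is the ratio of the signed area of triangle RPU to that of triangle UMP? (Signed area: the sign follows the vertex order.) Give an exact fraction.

Assign A = (0, 0), K = (1, 0), U = (0, 1) — the answer is frame-independent, so this choice is without loss of generality.
1. M lies on line AK with AM:MK = 4:5 ⇒ M = (4/9, 0)
2. R is the midpoint of MK ⇒ R = (13/18, 0)
3. P lies on line RM with RP:PM = 1:4 ⇒ P = (2/3, 0)
2·[RPU] = -1/18, 2·[UMP] = 2/9
[RPU]:[UMP] = -1/18:2/9 = -1/4

[RPU]:[UMP] = -1/4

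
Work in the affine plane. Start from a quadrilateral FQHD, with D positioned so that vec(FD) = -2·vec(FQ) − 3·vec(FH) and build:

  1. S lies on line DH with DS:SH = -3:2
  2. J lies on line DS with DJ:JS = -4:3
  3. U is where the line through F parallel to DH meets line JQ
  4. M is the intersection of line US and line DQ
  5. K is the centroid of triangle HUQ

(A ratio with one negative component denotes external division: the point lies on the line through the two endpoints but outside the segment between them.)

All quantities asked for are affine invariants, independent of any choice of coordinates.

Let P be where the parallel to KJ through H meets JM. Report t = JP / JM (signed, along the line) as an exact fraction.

t = 220/321

Work in coordinates with F = (0, 0), Q = (1, 0), H = (0, 1), D = (-2, -3).
1. S lies on line DH with DS:SH = -3:2 ⇒ S = (4, 9)
2. J lies on line DS with DJ:JS = -4:3 ⇒ J = (22, 45)
3. U is where the line through F parallel to DH meets line JQ ⇒ U = (15, 30)
4. M is the intersection of line US and line DQ ⇒ M = (-13/5, -18/5)
5. K is the centroid of triangle HUQ ⇒ K = (16/3, 31/3)
through H parallel to KJ: direction (50/3, 104/3); meets JM at P = (550/107, 1251/107)
P = J + t·(M−J) with t = 220/321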